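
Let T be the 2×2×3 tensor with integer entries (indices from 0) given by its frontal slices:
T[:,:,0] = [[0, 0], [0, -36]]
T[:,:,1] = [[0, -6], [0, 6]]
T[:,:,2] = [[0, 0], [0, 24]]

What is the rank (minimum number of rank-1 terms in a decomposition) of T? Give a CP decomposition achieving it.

Lower bound: the mode-3 unfolding of T (rows indexed by k, columns by (i,j) = (0,0), (0,1), (1,0), (1,1)) is [[0, 0, 0, -36], [0, -6, 0, 6], [0, 0, 0, 24]].
There the 2×2 minor on rows k ∈ {0, 1}, columns (i,j) ∈ {(0,1), (1,1)} is det [[0, -36], [-6, 6]] = -216 ≠ 0, so this unfolding has rank ≥ 2; CP rank is at least every unfolding rank, so rank(T) ≥ 2. (This is only a lower bound: in general the CP rank may exceed every unfolding rank, so we still need to exhibit 2 rank-1 terms summing to T.)
Upper bound — finding two terms. Every mode-2 slice of T is a multiple of one matrix: T[:,j,:] = b[j]·M with b = [0, 1] and M = [[0, -6, 0], [-36, 6, 24]] (rows indexed by i, columns by k). So it suffices to write M as a sum of two rank-1 matrices.
Splitting M by its rows (i = 0, 1), M = [1, 0][0, -6, 0]ᵀ + [0, 1][-36, 6, 24]ᵀ.
Hence T = [1, 0] ⊗ [0, 1] ⊗ [0, -6, 0] + [0, 1] ⊗ [0, 1] ⊗ [-36, 6, 24], so rank(T) ≤ 2.
These bounds meet, so rank(T) = 2.
Check entry T[1,1,0] = -36: (0)·(1)·(0) + (1)·(1)·(-36) = -36.

rank(T) = 2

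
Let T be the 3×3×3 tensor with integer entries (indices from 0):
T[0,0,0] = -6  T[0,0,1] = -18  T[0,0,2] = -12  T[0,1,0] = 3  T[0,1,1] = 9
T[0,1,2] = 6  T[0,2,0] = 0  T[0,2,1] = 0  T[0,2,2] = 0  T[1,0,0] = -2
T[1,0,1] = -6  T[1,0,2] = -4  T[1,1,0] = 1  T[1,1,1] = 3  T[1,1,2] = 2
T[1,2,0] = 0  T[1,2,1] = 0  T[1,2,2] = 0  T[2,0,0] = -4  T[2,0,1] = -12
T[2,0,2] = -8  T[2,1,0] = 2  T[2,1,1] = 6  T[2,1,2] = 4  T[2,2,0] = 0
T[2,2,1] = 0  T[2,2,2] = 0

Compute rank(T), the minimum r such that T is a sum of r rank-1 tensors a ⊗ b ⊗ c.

1

Lower bound: T ≠ 0 (e.g. T[0,0,0] = -6), so rank(T) ≥ 1.
Upper bound: if T = a ⊗ b ⊗ c then every fibre of T is a multiple of the corresponding factor, so read the factors off the fibres through the nonzero entry T[0,0,0] = -6.
The mode-1 fibre T[:,0,0] = [-6, -2, -4] gives a = [3, 1, 2] (primitive direction); the mode-2 fibre T[0,:,0] = [-6, 3, 0] gives b = [2, -1, 0]; then c[k] = T[0,0,k] / (a[0]·b[0]) = [-6, -18, -12] / 6 = [-1, -3, -2].
Expanding [3, 1, 2] ⊗ [2, -1, 0] ⊗ [-1, -3, -2] reproduces all 27 entries of T, so T = [3, 1, 2] ⊗ [2, -1, 0] ⊗ [-1, -3, -2] and rank(T) ≤ 1.
These bounds meet, so rank(T) = 1.
Check entry T[2,1,0] = 2: (2)·(-1)·(-1) = 2.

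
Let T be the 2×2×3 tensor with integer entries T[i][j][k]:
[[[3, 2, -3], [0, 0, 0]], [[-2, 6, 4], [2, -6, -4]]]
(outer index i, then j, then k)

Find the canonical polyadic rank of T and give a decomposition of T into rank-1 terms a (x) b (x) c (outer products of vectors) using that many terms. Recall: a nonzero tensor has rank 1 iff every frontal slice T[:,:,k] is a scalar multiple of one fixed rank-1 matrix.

rank(T) = 2

Lower bound: the mode-1 unfolding of T (rows indexed by i, columns by (j,k) = (0,0), (0,1), (0,2), (1,0), (1,1), (1,2)) is [[3, 2, -3, 0, 0, 0], [-2, 6, 4, 2, -6, -4]].
There the 2×2 minor on rows i ∈ {0, 1}, columns (j,k) ∈ {(0,0), (0,1)} is det [[3, 2], [-2, 6]] = 22 ≠ 0, so this unfolding has rank ≥ 2; CP rank is at least every unfolding rank, so rank(T) ≥ 2. (Flattening ranks never certify an upper bound on CP rank; for that we must actually write T with 2 rank-1 terms.)
Upper bound — finding two terms. Write S_k = T[:,:,k] for the frontal slices: S₀ = [[3, 0], [-2, 2]], S₁ = [[2, 0], [6, -6]], S₂ = [[-3, 0], [4, -4]].
If T = a₁ (x) b₁ (x) c₁ + a₂ (x) b₂ (x) c₂ then each S_k = c₁[k]·a₁b₁ᵀ + c₂[k]·a₂b₂ᵀ. S₀ and S₁ are linearly independent, so a₁b₁ᵀ and a₂b₂ᵀ must span the same plane of matrices: they are the rank-1 matrices of the form x·S₀ + y·S₁.
det(x·S₀ + y·S₁) is 6·x² − 14·xy − 12·y² = 2·(x − 3·y)(3·x + 2·y), vanishing at (x:y) = (3:1) and (2:-3).
M₁ = 3·S₀ + S₁ = [[11, 0], [0, 0]] = 11·(1, 0)(1, 0)ᵀ and M₂ = 2·S₀ − 3·S₁ = [[0, 0], [-22, 22]] = (-22)·(0, 1)(1, -1)ᵀ, so take a₁ = (1, 0), b₁ = (1, 0), a₂ = (0, 1), b₂ = (1, -1).
Each slice is an integer combination of E₁ = a₁b₁ᵀ and E₂ = a₂b₂ᵀ: S₀ = 3·E₁ − 2·E₂, S₁ = 2·E₁ + 6·E₂, S₂ = −3·E₁ + 4·E₂; reading off coefficients, c₁ = (3, 2, -3) and c₂ = (-2, 6, 4).
Hence T = (1, 0) (x) (1, 0) (x) (3, 2, -3) + (0, 1) (x) (1, -1) (x) (-2, 6, 4), so rank(T) ≤ 2.
These bounds meet, so rank(T) = 2.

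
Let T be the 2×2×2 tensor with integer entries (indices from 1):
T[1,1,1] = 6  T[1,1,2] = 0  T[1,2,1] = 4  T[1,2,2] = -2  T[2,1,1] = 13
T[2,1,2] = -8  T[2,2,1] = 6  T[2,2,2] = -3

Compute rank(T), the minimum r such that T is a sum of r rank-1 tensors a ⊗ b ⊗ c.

2

Lower bound: in the mode-1 unfolding of T (rows indexed by i, columns by (j,k)) the 2×2 minor on rows i ∈ {1, 2}, columns (j,k) ∈ {(1,1), (1,2)} is det [[6, 0], [13, -8]] = -48 ≠ 0, so that unfolding has rank ≥ 2 and hence rank(T) ≥ 2 (CP rank is at least every unfolding rank, though it can be larger).
Upper bound: with S_k = T[:,:,k], the two rank-1 terms a₁b₁ᵀ, a₂b₂ᵀ are the rank-1 members of the pencil x·S₁ + y·S₂.
det(x·S₁ + y·S₂) is −16·x² + 40·xy − 16·y² = (-8)·(x − 2·y)(2·x − y), vanishing at (x:y) = (2:1) and (1:2).
M₁ = 2·S₁ + S₂ = [[12, 6], [18, 9]] = 3·[2, 3][2, 1]ᵀ and M₂ = S₁ + 2·S₂ = [[6, 0], [-3, 0]] = 3·[2, -1][1, 0]ᵀ, so take a₁ = [2, 3], b₁ = [2, 1], a₂ = [2, -1], b₂ = [1, 0].
Each slice is an integer combination of E₁ = a₁b₁ᵀ and E₂ = a₂b₂ᵀ: S₁ = 2·E₁ − E₂, S₂ = −E₁ + 2·E₂; reading off coefficients, c₁ = [2, -1] and c₂ = [-1, 2].
Hence T = [2, 3] ⊗ [2, 1] ⊗ [2, -1] + [2, -1] ⊗ [1, 0] ⊗ [-1, 2], so rank(T) ≤ 2.
These bounds meet, so rank(T) = 2.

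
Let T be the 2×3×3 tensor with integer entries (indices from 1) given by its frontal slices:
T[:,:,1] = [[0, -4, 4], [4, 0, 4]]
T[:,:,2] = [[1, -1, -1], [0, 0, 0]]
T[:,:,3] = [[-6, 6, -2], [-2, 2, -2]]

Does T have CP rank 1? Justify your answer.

No

The mode-3 unfolding of T (rows indexed by k, columns by (i,j) = (1,1), (1,2), (1,3), (2,1), (2,2), (2,3)) is [[0, -4, 4, 4, 0, 4], [1, -1, -1, 0, 0, 0], [-6, 6, -2, -2, 2, -2]].
There the 3×3 minor on rows k ∈ {1, 2, 3}, columns (i,j) ∈ {(1,1), (1,2), (1,3)} is det [[0, -4, 4], [1, -1, -1], [-6, 6, -2]] = -32 ≠ 0, so this unfolding has rank ≥ 3; CP rank is at least every unfolding rank, so rank(T) ≥ 3.
In particular rank(T) ≥ 3 > 1, so T is not rank-1.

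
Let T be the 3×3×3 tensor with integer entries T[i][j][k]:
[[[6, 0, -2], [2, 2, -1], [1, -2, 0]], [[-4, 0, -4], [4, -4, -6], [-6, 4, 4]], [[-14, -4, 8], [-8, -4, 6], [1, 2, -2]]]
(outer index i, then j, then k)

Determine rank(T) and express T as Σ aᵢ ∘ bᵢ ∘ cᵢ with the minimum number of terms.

Lower bound: the mode-1 unfolding of T (rows indexed by i, columns by (j,k) = (0,0), (0,1), (0,2), (1,0), (1,1), (1,2), (2,0), (2,1), (2,2)) is [[6, 0, -2, 2, 2, -1, 1, -2, 0], [-4, 0, -4, 4, -4, -6, -6, 4, 4], [-14, -4, 8, -8, -4, 6, 1, 2, -2]].
There the 3×3 minor on rows i ∈ {0, 1, 2}, columns (j,k) ∈ {(0,0), (0,1), (0,2)} is det [[6, 0, -2], [-4, 0, -4], [-14, -4, 8]] = -128 ≠ 0, so this unfolding has rank ≥ 3; CP rank is at least every unfolding rank, so rank(T) ≥ 3. (Unfolding ranks only ever bound the CP rank from below — rank(T) can be strictly larger than all of them — so the matching upper bound has to come from an explicit 3-term decomposition.)
Upper bound: T is a sum of 3 rank-1 terms, T = [0, 2, -1] ∘ [2, 2, -1] ∘ [2, 0, -2] + [1, -2, -2] ∘ [2, 1, 0] ∘ [2, 2, -1] + [1, -2, -1] ∘ [2, 0, 1] ∘ [1, -2, 0] (written with every a and b primitive with positive leading entry and the scale carried by c; CP decompositions are not unique, and this one is verified by expanding entrywise), so rank(T) ≤ 3.
These bounds meet, so rank(T) = 3.

rank(T) = 3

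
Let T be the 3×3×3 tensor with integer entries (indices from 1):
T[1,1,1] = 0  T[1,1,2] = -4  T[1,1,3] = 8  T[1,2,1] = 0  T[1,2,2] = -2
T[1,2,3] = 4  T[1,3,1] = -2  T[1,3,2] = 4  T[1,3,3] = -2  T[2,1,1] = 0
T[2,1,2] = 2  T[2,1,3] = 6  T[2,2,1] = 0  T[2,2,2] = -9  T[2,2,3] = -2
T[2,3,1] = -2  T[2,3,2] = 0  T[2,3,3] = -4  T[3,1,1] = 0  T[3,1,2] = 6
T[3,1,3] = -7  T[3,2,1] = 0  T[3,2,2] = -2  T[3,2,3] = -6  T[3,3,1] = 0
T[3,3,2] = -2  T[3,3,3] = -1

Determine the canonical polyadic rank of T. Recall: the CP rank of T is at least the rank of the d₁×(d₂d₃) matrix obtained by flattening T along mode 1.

Lower bound: the mode-3 unfolding of T (rows indexed by k, columns by (i,j) = (1,1), (1,2), (1,3), (2,1), (2,2), (2,3), (3,1), (3,2), (3,3)) is [[0, 0, -2, 0, 0, -2, 0, 0, 0], [-4, -2, 4, 2, -9, 0, 6, -2, -2], [8, 4, -2, 6, -2, -4, -7, -6, -1]].
There the 3×3 minor on rows k ∈ {1, 2, 3}, columns (i,j) ∈ {(1,1), (1,3), (2,1)} is det [[0, -2, 0], [-4, 4, 2], [8, -2, 6]] = -80 ≠ 0, so this unfolding has rank ≥ 3; CP rank is at least every unfolding rank, so rank(T) ≥ 3. (This is only a lower bound: in general the CP rank may exceed every unfolding rank, so we still need to exhibit 3 rank-1 terms summing to T.)
Upper bound: T is a sum of 3 rank-1 terms, T = [0, 2, 1] ⊗ [1, -2, -1] ⊗ [0, 2, 1] + [1, 1, 0] ⊗ [0, 0, 1] ⊗ [-2, 4, -2] + [2, 1, -2] ⊗ [2, 1, 0] ⊗ [0, -1, 2] (written with every a and b primitive with positive leading entry and the scale carried by c; CP decompositions are not unique, and this one is verified by expanding entrywise), so rank(T) ≤ 3.
These bounds meet, so rank(T) = 3.

3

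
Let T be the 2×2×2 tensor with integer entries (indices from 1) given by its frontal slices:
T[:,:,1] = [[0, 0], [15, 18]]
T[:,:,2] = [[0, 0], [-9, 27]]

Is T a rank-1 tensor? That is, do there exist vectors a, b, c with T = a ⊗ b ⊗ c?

No

The mode-2 unfolding of T (rows indexed by j, columns by (i,k) = (1,1), (1,2), (2,1), (2,2)) is [[0, 0, 15, -9], [0, 0, 18, 27]].
There the 2×2 minor on rows j ∈ {1, 2}, columns (i,k) ∈ {(2,1), (2,2)} is det [[15, -9], [18, 27]] = 567 ≠ 0, so this unfolding has rank ≥ 2; CP rank is at least every unfolding rank, so rank(T) ≥ 2.
In particular rank(T) ≥ 2 > 1, so T is not rank-1.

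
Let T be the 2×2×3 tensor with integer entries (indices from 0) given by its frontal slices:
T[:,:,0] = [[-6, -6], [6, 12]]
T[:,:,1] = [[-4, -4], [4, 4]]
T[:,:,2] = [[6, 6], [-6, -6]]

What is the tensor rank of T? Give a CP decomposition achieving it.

rank(T) = 2

Lower bound: the mode-1 unfolding of T (rows indexed by i, columns by (j,k) = (0,0), (0,1), (0,2), (1,0), (1,1), (1,2)) is [[-6, -4, 6, -6, -4, 6], [6, 4, -6, 12, 4, -6]].
There the 2×2 minor on rows i ∈ {0, 1}, columns (j,k) ∈ {(0,0), (1,0)} is det [[-6, -6], [6, 12]] = -36 ≠ 0, so this unfolding has rank ≥ 2; CP rank is at least every unfolding rank, so rank(T) ≥ 2. (Unfolding ranks only ever bound the CP rank from below — rank(T) can be strictly larger than all of them — so the matching upper bound has to come from an explicit 2-term decomposition.)
Upper bound — finding two terms. Write S_k = T[:,:,k] for the frontal slices: S₀ = [[-6, -6], [6, 12]], S₁ = [[-4, -4], [4, 4]], S₂ = [[6, 6], [-6, -6]].
If T = a₁ ∘ b₁ ∘ c₁ + a₂ ∘ b₂ ∘ c₂ then each S_k = c₁[k]·a₁b₁ᵀ + c₂[k]·a₂b₂ᵀ. S₀ and S₁ are linearly independent, so a₁b₁ᵀ and a₂b₂ᵀ must span the same plane of matrices: they are the rank-1 matrices of the form x·S₀ + y·S₁.
det(x·S₀ + y·S₁) is −36·x² − 24·xy = (-12)·(3·x + 2·y)(x), vanishing at (x:y) = (2:-3) and (0:1).
M₁ = 2·S₀ − 3·S₁ = [[0, 0], [0, 12]] = 12·(0, 1)(0, 1)ᵀ and M₂ = S₁ = [[-4, -4], [4, 4]] = (-4)·(1, -1)(1, 1)ᵀ, so take a₁ = (0, 1), b₁ = (0, 1), a₂ = (1, -1), b₂ = (1, 1).
Each slice is an integer combination of E₁ = a₁b₁ᵀ and E₂ = a₂b₂ᵀ: S₀ = 6·E₁ − 6·E₂, S₁ = −4·E₂, S₂ = 6·E₂; reading off coefficients, c₁ = (6, 0, 0) and c₂ = (-6, -4, 6).
Hence T = (0, 1) ∘ (0, 1) ∘ (6, 0, 0) + (1, -1) ∘ (1, 1) ∘ (-6, -4, 6), so rank(T) ≤ 2.
These bounds meet, so rank(T) = 2.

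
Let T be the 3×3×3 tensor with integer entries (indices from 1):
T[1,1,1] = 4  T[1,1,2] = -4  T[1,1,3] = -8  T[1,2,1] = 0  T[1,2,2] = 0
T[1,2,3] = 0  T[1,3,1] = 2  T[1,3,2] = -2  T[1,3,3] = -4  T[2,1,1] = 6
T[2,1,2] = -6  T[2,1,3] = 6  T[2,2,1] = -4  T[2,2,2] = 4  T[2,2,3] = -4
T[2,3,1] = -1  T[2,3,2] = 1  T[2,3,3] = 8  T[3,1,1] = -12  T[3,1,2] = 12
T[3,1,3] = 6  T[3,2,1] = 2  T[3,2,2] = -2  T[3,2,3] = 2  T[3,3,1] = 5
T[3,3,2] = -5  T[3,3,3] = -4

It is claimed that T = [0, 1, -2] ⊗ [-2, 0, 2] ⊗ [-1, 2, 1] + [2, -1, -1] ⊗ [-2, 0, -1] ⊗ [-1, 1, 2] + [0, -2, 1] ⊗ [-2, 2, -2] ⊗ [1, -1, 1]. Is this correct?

No

Reconstruct entry (2,1,1) from the claimed factors: Σₗ aₗ[2]bₗ[1]cₗ[1] = (1)·(-2)·(-1) + (-1)·(-2)·(-1) + (-2)·(-2)·(1) = 4, but T[2,1,1] = 6. The claim is false.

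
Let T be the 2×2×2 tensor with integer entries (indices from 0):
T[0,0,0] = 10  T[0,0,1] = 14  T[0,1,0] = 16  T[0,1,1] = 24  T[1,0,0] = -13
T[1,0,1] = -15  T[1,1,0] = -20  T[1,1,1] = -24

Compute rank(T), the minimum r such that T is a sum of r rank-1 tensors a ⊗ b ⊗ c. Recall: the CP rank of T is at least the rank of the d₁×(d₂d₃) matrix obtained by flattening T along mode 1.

Lower bound: the mode-3 unfolding of T (rows indexed by k, columns by (i,j) = (0,0), (0,1), (1,0), (1,1)) is [[10, 16, -13, -20], [14, 24, -15, -24]].
There the 2×2 minor on rows k ∈ {0, 1}, columns (i,j) ∈ {(0,0), (0,1)} is det [[10, 16], [14, 24]] = 16 ≠ 0, so this unfolding has rank ≥ 2; CP rank is at least every unfolding rank, so rank(T) ≥ 2. (Unfolding ranks only ever bound the CP rank from below — rank(T) can be strictly larger than all of them — so the matching upper bound has to come from an explicit 2-term decomposition.)
Upper bound — finding two terms. Write S_k = T[:,:,k] for the frontal slices: S₀ = [[10, 16], [-13, -20]], S₁ = [[14, 24], [-15, -24]].
If T = a₁ ⊗ b₁ ⊗ c₁ + a₂ ⊗ b₂ ⊗ c₂ then each S_k = c₁[k]·a₁b₁ᵀ + c₂[k]·a₂b₂ᵀ. S₀ and S₁ are linearly independent, so a₁b₁ᵀ and a₂b₂ᵀ must span the same plane of matrices: they are the rank-1 matrices of the form x·S₀ + y·S₁.
det(x·S₀ + y·S₁) is 8·x² + 32·xy + 24·y² = 8·(x + 3·y)(x + y), vanishing at (x:y) = (3:-1) and (1:-1).
M₁ = 3·S₀ − S₁ = [[16, 24], [-24, -36]] = 4·[2, -3][2, 3]ᵀ and M₂ = S₀ − S₁ = [[-4, -8], [2, 4]] = (-2)·[2, -1][1, 2]ᵀ, so take a₁ = [2, -3], b₁ = [2, 3], a₂ = [2, -1], b₂ = [1, 2].
Each slice is an integer combination of E₁ = a₁b₁ᵀ and E₂ = a₂b₂ᵀ: S₀ = 2·E₁ + E₂, S₁ = 2·E₁ + 3·E₂; reading off coefficients, c₁ = [2, 2] and c₂ = [1, 3].
Hence T = [2, -3] ⊗ [2, 3] ⊗ [2, 2] + [2, -1] ⊗ [1, 2] ⊗ [1, 3], so rank(T) ≤ 2.
These bounds meet, so rank(T) = 2.

2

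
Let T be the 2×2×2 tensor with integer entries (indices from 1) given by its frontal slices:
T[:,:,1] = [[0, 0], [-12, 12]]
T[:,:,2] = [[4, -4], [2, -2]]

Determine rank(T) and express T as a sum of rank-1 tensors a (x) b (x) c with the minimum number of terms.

Lower bound: the mode-3 unfolding of T (rows indexed by k, columns by (i,j) = (1,1), (1,2), (2,1), (2,2)) is [[0, 0, -12, 12], [4, -4, 2, -2]].
There the 2×2 minor on rows k ∈ {1, 2}, columns (i,j) ∈ {(1,1), (2,1)} is det [[0, -12], [4, 2]] = 48 ≠ 0, so this unfolding has rank ≥ 2; CP rank is at least every unfolding rank, so rank(T) ≥ 2. (Flattening ranks never certify an upper bound on CP rank; for that we must actually write T with 2 rank-1 terms.)
Upper bound — finding two terms. Every mode-2 slice of T is a multiple of one matrix: T[:,j,:] = b[j]·M with b = (1, -1) and M = [[0, 4], [-12, 2]] (rows indexed by i, columns by k). So it suffices to write M as a sum of two rank-1 matrices.
Splitting M by its rows (i = 1, 2), M = (1, 0)(0, 4)ᵀ + (0, 1)(-12, 2)ᵀ.
Hence T = (1, 0) (x) (1, -1) (x) (0, 4) + (0, 1) (x) (1, -1) (x) (-12, 2), so rank(T) ≤ 2.
These bounds meet, so rank(T) = 2.

rank(T) = 2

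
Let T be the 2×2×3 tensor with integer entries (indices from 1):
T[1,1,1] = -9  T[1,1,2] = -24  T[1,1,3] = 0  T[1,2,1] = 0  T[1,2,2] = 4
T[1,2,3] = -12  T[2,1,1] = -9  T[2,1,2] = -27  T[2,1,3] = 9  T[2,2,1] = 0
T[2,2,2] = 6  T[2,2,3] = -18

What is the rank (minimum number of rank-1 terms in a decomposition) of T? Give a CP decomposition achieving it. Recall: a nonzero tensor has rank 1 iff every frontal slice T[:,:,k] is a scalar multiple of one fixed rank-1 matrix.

Lower bound: the mode-1 unfolding of T (rows indexed by i, columns by (j,k) = (1,1), (1,2), (1,3), (2,1), (2,2), (2,3)) is [[-9, -24, 0, 0, 4, -12], [-9, -27, 9, 0, 6, -18]].
There the 2×2 minor on rows i ∈ {1, 2}, columns (j,k) ∈ {(1,1), (1,2)} is det [[-9, -24], [-9, -27]] = 27 ≠ 0, so this unfolding has rank ≥ 2; CP rank is at least every unfolding rank, so rank(T) ≥ 2. (Flattening ranks never certify an upper bound on CP rank; for that we must actually write T with 2 rank-1 terms.)
Upper bound — finding two terms. Write S_k = T[:,:,k] for the frontal slices: S₁ = [[-9, 0], [-9, 0]], S₂ = [[-24, 4], [-27, 6]], S₃ = [[0, -12], [9, -18]].
If T = a₁ ⊗ b₁ ⊗ c₁ + a₂ ⊗ b₂ ⊗ c₂ then each S_k = c₁[k]·a₁b₁ᵀ + c₂[k]·a₂b₂ᵀ. S₁ and S₂ are linearly independent, so a₁b₁ᵀ and a₂b₂ᵀ must span the same plane of matrices: they are the rank-1 matrices of the form x·S₁ + y·S₂.
det(x·S₁ + y·S₂) is −18·xy − 36·y² = (-18)·(x + 2·y)(y), vanishing at (x:y) = (2:-1) and (1:0).
M₁ = 2·S₁ − S₂ = [[6, -4], [9, -6]] = [2, 3][3, -2]ᵀ and M₂ = S₁ = [[-9, 0], [-9, 0]] = (-9)·[1, 1][1, 0]ᵀ, so take a₁ = [2, 3], b₁ = [3, -2], a₂ = [1, 1], b₂ = [1, 0].
Each slice is an integer combination of E₁ = a₁b₁ᵀ and E₂ = a₂b₂ᵀ: S₁ = −9·E₂, S₂ = −E₁ − 18·E₂, S₃ = 3·E₁ − 18·E₂; reading off coefficients, c₁ = [0, -1, 3] and c₂ = [-9, -18, -18].
Hence T = [2, 3] ⊗ [3, -2] ⊗ [0, -1, 3] + [1, 1] ⊗ [1, 0] ⊗ [-9, -18, -18], so rank(T) ≤ 2.
These bounds meet, so rank(T) = 2.
Check entry T[2,1,2] = -27: (3)·(3)·(-1) + (1)·(1)·(-18) = -27.

rank(T) = 2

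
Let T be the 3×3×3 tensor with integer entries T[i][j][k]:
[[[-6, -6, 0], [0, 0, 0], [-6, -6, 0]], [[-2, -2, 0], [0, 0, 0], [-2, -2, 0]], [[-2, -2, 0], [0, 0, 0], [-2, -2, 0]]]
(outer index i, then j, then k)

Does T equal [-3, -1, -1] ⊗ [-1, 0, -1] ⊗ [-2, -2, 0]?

Reconstruct entrywise from the claimed factors. For example, T[2,0,0] = -2 and Σₗ aₗ[2]bₗ[0]cₗ[0] = (-1)·(-1)·(-2) = -2; checking all 27 entries, every one matches. The claim holds.

Yes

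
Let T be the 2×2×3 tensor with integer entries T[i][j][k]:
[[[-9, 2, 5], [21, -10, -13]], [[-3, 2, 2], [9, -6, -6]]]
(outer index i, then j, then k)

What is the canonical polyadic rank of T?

2

Lower bound: the mode-2 unfolding of T (rows indexed by j, columns by (i,k) = (0,0), (0,1), (0,2), (1,0), (1,1), (1,2)) is [[-9, 2, 5, -3, 2, 2], [21, -10, -13, 9, -6, -6]].
There the 2×2 minor on rows j ∈ {0, 1}, columns (i,k) ∈ {(0,0), (0,1)} is det [[-9, 2], [21, -10]] = 48 ≠ 0, so this unfolding has rank ≥ 2; CP rank is at least every unfolding rank, so rank(T) ≥ 2. (This is only a lower bound: in general the CP rank may exceed every unfolding rank, so we still need to exhibit 2 rank-1 terms summing to T.)
Upper bound — finding two terms. Write S_k = T[:,:,k] for the frontal slices: S₀ = [[-9, 21], [-3, 9]], S₁ = [[2, -10], [2, -6]], S₂ = [[5, -13], [2, -6]].
If T = a₁ ∘ b₁ ∘ c₁ + a₂ ∘ b₂ ∘ c₂ then each S_k = c₁[k]·a₁b₁ᵀ + c₂[k]·a₂b₂ᵀ. S₀ and S₁ are linearly independent, so a₁b₁ᵀ and a₂b₂ᵀ must span the same plane of matrices: they are the rank-1 matrices of the form x·S₀ + y·S₁.
det(x·S₀ + y·S₁) is −18·x² + 8·y² = (-2)·(3·x − 2·y)(3·x + 2·y), vanishing at (x:y) = (2:3) and (2:-3).
M₁ = 2·S₀ + 3·S₁ = [[-12, 12], [0, 0]] = (-12)·[1, 0][1, -1]ᵀ and M₂ = 2·S₀ − 3·S₁ = [[-24, 72], [-12, 36]] = (-12)·[2, 1][1, -3]ᵀ, so take a₁ = [1, 0], b₁ = [1, -1], a₂ = [2, 1], b₂ = [1, -3].
Each slice is an integer combination of E₁ = a₁b₁ᵀ and E₂ = a₂b₂ᵀ: S₀ = −3·E₁ − 3·E₂, S₁ = −2·E₁ + 2·E₂, S₂ = E₁ + 2·E₂; reading off coefficients, c₁ = [-3, -2, 1] and c₂ = [-3, 2, 2].
Hence T = [1, 0] ∘ [1, -1] ∘ [-3, -2, 1] + [2, 1] ∘ [1, -3] ∘ [-3, 2, 2], so rank(T) ≤ 2.
These bounds meet, so rank(T) = 2.
Check entry T[1,1,0] = 9: (0)·(-1)·(-3) + (1)·(-3)·(-3) = 9.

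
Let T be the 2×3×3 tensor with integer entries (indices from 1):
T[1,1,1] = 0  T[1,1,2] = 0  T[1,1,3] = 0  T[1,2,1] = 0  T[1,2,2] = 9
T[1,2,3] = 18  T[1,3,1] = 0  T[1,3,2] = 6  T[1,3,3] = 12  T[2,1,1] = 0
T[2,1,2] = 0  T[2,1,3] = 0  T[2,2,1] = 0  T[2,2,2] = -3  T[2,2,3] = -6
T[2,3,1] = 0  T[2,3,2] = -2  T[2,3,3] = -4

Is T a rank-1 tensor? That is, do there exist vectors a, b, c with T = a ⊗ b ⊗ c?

If T = a ⊗ b ⊗ c then every fibre of T is a multiple of the corresponding factor, so read the factors off the fibres through the nonzero entry T[1,2,2] = 9.
The mode-1 fibre T[:,2,2] = [9, -3] gives a = [3, -1] (primitive direction); the mode-2 fibre T[1,:,2] = [0, 9, 6] gives b = [0, 3, 2]; then c[k] = T[1,2,k] / (a[1]·b[2]) = [0, 9, 18] / 9 = [0, 1, 2].
Expanding [3, -1] ⊗ [0, 3, 2] ⊗ [0, 1, 2] reproduces all 18 entries of T, so T = [3, -1] ⊗ [0, 3, 2] ⊗ [0, 1, 2] and rank(T) ≤ 1.
Equivalently every frontal slice T[:,:,k] is c[k] times the rank-1 matrix [3, -1] ⊗ [0, 3, 2]. So T has rank 1 (it is nonzero).

Yes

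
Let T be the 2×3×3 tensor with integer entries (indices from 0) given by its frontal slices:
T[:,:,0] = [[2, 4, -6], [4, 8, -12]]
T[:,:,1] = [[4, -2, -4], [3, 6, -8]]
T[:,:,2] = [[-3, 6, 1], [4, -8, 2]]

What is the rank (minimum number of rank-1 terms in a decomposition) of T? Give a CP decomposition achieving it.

rank(T) = 3

Lower bound: the mode-2 unfolding of T (rows indexed by j, columns by (i,k) = (0,0), (0,1), (0,2), (1,0), (1,1), (1,2)) is [[2, 4, -3, 4, 3, 4], [4, -2, 6, 8, 6, -8], [-6, -4, 1, -12, -8, 2]].
There the 3×3 minor on rows j ∈ {0, 1, 2}, columns (i,k) ∈ {(0,0), (0,1), (0,2)} is det [[2, 4, -3], [4, -2, 6], [-6, -4, 1]] = -32 ≠ 0, so this unfolding has rank ≥ 3; CP rank is at least every unfolding rank, so rank(T) ≥ 3. (This is only a lower bound: in general the CP rank may exceed every unfolding rank, so we still need to exhibit 3 rank-1 terms summing to T.)
Upper bound: T is a sum of 3 rank-1 terms, T = [1, 2] ⊗ [0, 1, -1] ⊗ [4, 2, -2] + [1, 2] ⊗ [1, 0, -1] ⊗ [2, 2, 1] + [2, -1] ⊗ [1, -2, 0] ⊗ [0, 1, -2] (one valid choice — decompositions are not unique — normalised so each a, b is primitive with positive first nonzero entry; check it by expanding all entries), so rank(T) ≤ 3.
These bounds meet, so rank(T) = 3.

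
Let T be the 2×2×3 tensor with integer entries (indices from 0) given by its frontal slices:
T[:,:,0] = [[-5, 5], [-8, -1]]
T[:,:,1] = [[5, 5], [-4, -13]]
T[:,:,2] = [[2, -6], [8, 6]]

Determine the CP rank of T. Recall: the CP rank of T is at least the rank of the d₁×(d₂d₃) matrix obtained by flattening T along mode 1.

Lower bound: in the mode-2 unfolding of T (rows indexed by j, columns by (i,k)) the 2×2 minor on rows j ∈ {0, 1}, columns (i,k) ∈ {(0,0), (0,1)} is det [[-5, 5], [5, 5]] = -50 ≠ 0, so that unfolding has rank ≥ 2 and hence rank(T) ≥ 2 (CP rank is at least every unfolding rank, though it can be larger).
Upper bound: with S_k = T[:,:,k], the two rank-1 terms a₁b₁ᵀ, a₂b₂ᵀ are the rank-1 members of the pencil x·S₀ + y·S₁.
det(x·S₀ + y·S₁) is 45·x² + 120·xy − 45·y² = 15·(x + 3·y)(3·x − y), vanishing at (x:y) = (3:-1) and (1:3).
M₁ = 3·S₀ − S₁ = [[-20, 10], [-20, 10]] = (-10)·[1, 1][2, -1]ᵀ and M₂ = S₀ + 3·S₁ = [[10, 20], [-20, -40]] = 10·[1, -2][1, 2]ᵀ, so take a₁ = [1, 1], b₁ = [2, -1], a₂ = [1, -2], b₂ = [1, 2].
Each slice is an integer combination of E₁ = a₁b₁ᵀ and E₂ = a₂b₂ᵀ: S₀ = −3·E₁ + E₂, S₁ = E₁ + 3·E₂, S₂ = 2·E₁ − 2·E₂; reading off coefficients, c₁ = [-3, 1, 2] and c₂ = [1, 3, -2].
Hence T = [1, 1] (x) [2, -1] (x) [-3, 1, 2] + [1, -2] (x) [1, 2] (x) [1, 3, -2], so rank(T) ≤ 2.
These bounds meet, so rank(T) = 2.

2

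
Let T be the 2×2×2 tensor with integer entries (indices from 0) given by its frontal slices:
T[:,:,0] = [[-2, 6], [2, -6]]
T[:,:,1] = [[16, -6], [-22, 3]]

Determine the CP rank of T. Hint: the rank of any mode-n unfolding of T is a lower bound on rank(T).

Lower bound: in the mode-3 unfolding of T (rows indexed by k, columns by (i,j)) the 2×2 minor on rows k ∈ {0, 1}, columns (i,j) ∈ {(0,0), (0,1)} is det [[-2, 6], [16, -6]] = -84 ≠ 0, so that unfolding has rank ≥ 2 and hence rank(T) ≥ 2 (CP rank is at least every unfolding rank, though it can be larger).
Upper bound: with S_k = T[:,:,k], the two rank-1 terms a₁b₁ᵀ, a₂b₂ᵀ are the rank-1 members of the pencil x·S₀ + y·S₁.
det(x·S₀ + y·S₁) is 42·xy − 84·y² = 42·(x − 2·y)(y), vanishing at (x:y) = (2:1) and (1:0).
M₁ = 2·S₀ + S₁ = [[12, 6], [-18, -9]] = 3·[2, -3][2, 1]ᵀ and M₂ = S₀ = [[-2, 6], [2, -6]] = (-2)·[1, -1][1, -3]ᵀ, so take a₁ = [2, -3], b₁ = [2, 1], a₂ = [1, -1], b₂ = [1, -3].
Each slice is an integer combination of E₁ = a₁b₁ᵀ and E₂ = a₂b₂ᵀ: S₀ = −2·E₂, S₁ = 3·E₁ + 4·E₂; reading off coefficients, c₁ = [0, 3] and c₂ = [-2, 4].
Hence T = [2, -3] ⊗ [2, 1] ⊗ [0, 3] + [1, -1] ⊗ [1, -3] ⊗ [-2, 4], so rank(T) ≤ 2.
These bounds meet, so rank(T) = 2.

2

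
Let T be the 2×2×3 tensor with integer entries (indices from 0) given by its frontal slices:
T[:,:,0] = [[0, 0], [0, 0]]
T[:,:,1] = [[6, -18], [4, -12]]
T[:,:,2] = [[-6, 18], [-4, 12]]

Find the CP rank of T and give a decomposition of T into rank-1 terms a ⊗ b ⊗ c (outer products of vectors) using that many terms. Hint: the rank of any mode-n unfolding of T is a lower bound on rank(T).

rank(T) = 1

Lower bound: T ≠ 0 (e.g. T[0,0,1] = 6), so rank(T) ≥ 1.
Upper bound: if T = a ⊗ b ⊗ c then every fibre of T is a multiple of the corresponding factor, so read the factors off the fibres through the nonzero entry T[0,0,1] = 6.
The mode-1 fibre T[:,0,1] = [6, 4] gives a = [3, 2] (primitive direction); the mode-2 fibre T[0,:,1] = [6, -18] gives b = [1, -3]; then c[k] = T[0,0,k] / (a[0]·b[0]) = [0, 6, -6] / 3 = [0, 2, -2].
Expanding [3, 2] ⊗ [1, -3] ⊗ [0, 2, -2] reproduces all 12 entries of T, so T = [3, 2] ⊗ [1, -3] ⊗ [0, 2, -2] and rank(T) ≤ 1.
These bounds meet, so rank(T) = 1.
Check entry T[1,0,2] = -4: (2)·(1)·(-2) = -4.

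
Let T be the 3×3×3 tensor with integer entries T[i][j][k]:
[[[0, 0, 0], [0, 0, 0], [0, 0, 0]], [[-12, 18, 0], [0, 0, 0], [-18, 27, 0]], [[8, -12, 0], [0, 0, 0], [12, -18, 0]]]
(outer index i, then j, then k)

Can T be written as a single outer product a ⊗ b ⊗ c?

Yes

If T = a ⊗ b ⊗ c then every fibre of T is a multiple of the corresponding factor, so read the factors off the fibres through the nonzero entry T[1,0,0] = -12.
The mode-1 fibre T[:,0,0] = [0, -12, 8] gives a = [0, 3, -2] (primitive direction); the mode-2 fibre T[1,:,0] = [-12, 0, -18] gives b = [2, 0, 3]; then c[k] = T[1,0,k] / (a[1]·b[0]) = [-12, 18, 0] / 6 = [-2, 3, 0].
Expanding [0, 3, -2] ⊗ [2, 0, 3] ⊗ [-2, 3, 0] reproduces all 27 entries of T, so T = [0, 3, -2] ⊗ [2, 0, 3] ⊗ [-2, 3, 0] and rank(T) ≤ 1.
Equivalently every frontal slice T[:,:,k] is c[k] times the rank-1 matrix [0, 3, -2] ⊗ [2, 0, 3]. So T has rank 1 (it is nonzero).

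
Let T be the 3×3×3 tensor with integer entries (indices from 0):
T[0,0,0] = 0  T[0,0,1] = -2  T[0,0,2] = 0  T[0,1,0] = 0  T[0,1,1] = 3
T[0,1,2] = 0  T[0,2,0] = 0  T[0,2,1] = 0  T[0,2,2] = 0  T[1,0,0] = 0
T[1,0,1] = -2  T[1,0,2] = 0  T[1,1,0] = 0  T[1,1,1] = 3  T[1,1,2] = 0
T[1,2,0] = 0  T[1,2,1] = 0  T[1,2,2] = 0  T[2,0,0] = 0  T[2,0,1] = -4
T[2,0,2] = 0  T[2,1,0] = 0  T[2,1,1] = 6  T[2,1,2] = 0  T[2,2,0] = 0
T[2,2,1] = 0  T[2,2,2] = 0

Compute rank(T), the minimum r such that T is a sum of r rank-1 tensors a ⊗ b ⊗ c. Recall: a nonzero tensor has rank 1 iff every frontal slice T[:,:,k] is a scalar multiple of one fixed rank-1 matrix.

1

Lower bound: T ≠ 0 (e.g. T[0,0,1] = -2), so rank(T) ≥ 1.
Upper bound: if T = a ⊗ b ⊗ c then every fibre of T is a multiple of the corresponding factor, so read the factors off the fibres through the nonzero entry T[0,0,1] = -2.
The mode-1 fibre T[:,0,1] = [-2, -2, -4] gives a = [1, 1, 2] (primitive direction); the mode-2 fibre T[0,:,1] = [-2, 3, 0] gives b = [2, -3, 0]; then c[k] = T[0,0,k] / (a[0]·b[0]) = [0, -2, 0] / 2 = [0, -1, 0].
Expanding [1, 1, 2] ⊗ [2, -3, 0] ⊗ [0, -1, 0] reproduces all 27 entries of T, so T = [1, 1, 2] ⊗ [2, -3, 0] ⊗ [0, -1, 0] and rank(T) ≤ 1.
These bounds meet, so rank(T) = 1.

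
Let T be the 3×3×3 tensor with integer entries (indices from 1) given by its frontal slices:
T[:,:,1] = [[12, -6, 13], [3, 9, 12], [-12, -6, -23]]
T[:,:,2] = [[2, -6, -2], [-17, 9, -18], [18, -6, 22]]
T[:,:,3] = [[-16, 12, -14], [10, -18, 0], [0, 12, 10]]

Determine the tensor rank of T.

Lower bound: the mode-1 unfolding of T (rows indexed by i, columns by (j,k) = (1,1), (1,2), (1,3), (2,1), (2,2), (2,3), (3,1), (3,2), (3,3)) is [[12, 2, -16, -6, -6, 12, 13, -2, -14], [3, -17, 10, 9, 9, -18, 12, -18, 0], [-12, 18, 0, -6, -6, 12, -23, 22, 10]].
There the 2×2 minor on rows i ∈ {1, 2}, columns (j,k) ∈ {(1,1), (1,2)} is det [[12, 2], [3, -17]] = -210 ≠ 0, so this unfolding has rank ≥ 2; CP rank is at least every unfolding rank, so rank(T) ≥ 2. (Unfolding ranks only ever bound the CP rank from below — rank(T) can be strictly larger than all of them — so the matching upper bound has to come from an explicit 2-term decomposition.)
Upper bound — finding two terms. Write S_k = T[:,:,k] for the frontal slices: S₁ = [[12, -6, 13], [3, 9, 12], [-12, -6, -23]], S₂ = [[2, -6, -2], [-17, 9, -18], [18, -6, 22]], S₃ = [[-16, 12, -14], [10, -18, 0], [0, 12, 10]].
If T = a₁ (x) b₁ (x) c₁ + a₂ (x) b₂ (x) c₂ then each S_k = c₁[k]·a₁b₁ᵀ + c₂[k]·a₂b₂ᵀ. S₁ and S₂ are linearly independent, so a₁b₁ᵀ and a₂b₂ᵀ must span the same plane of matrices: they are the rank-1 matrices of the form x·S₁ + y·S₂.
The 2×2 minor of x·S₁ + y·S₂ on rows {1,2}, columns {1,2} is 126·x² + 42·xy − 84·y² = 42·(3·x − 2·y)(x + y), vanishing at (x:y) = (2:3) and (1:-1).
M₁ = 2·S₁ + 3·S₂ = [[30, -30, 20], [-45, 45, -30], [30, -30, 20]] = 5·(2, -3, 2)(3, -3, 2)ᵀ and M₂ = S₁ − S₂ = [[10, 0, 15], [20, 0, 30], [-30, 0, -45]] = 5·(1, 2, -3)(2, 0, 3)ᵀ, so take a₁ = (2, -3, 2), b₁ = (3, -3, 2), a₂ = (1, 2, -3), b₂ = (2, 0, 3).
Each slice is an integer combination of E₁ = a₁b₁ᵀ and E₂ = a₂b₂ᵀ: S₁ = E₁ + 3·E₂, S₂ = E₁ − 2·E₂, S₃ = −2·E₁ − 2·E₂; reading off coefficients, c₁ = (1, 1, -2) and c₂ = (3, -2, -2).
Hence T = (2, -3, 2) (x) (3, -3, 2) (x) (1, 1, -2) + (1, 2, -3) (x) (2, 0, 3) (x) (3, -2, -2), so rank(T) ≤ 2.
These bounds meet, so rank(T) = 2.

2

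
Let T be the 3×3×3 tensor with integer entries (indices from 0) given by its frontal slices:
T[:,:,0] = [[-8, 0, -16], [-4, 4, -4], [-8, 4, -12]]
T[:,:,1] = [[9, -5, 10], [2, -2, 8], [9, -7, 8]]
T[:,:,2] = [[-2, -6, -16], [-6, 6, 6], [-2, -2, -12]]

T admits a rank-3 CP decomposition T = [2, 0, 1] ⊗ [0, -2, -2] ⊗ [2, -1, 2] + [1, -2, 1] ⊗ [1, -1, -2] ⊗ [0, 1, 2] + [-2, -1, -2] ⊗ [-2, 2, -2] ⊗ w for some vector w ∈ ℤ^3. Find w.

Subtract the known terms from T to get the rank-1 residual R = [-2, -1, -2] ⊗ [-2, 2, -2] ⊗ w, so R[i,j,k] = a[i]·b[j]·w[k]. Pick indices with nonzero a[0]·b[0] = (-2)·(-2) = 4. Only the fibre through (0,0,·) is needed: R[0,0,:] = T[0,0,:] − Σₗ aₗ[0]bₗ[0]cₗ = [-8, 9, -2] − (2)·(0)·[2, -1, 2] − (1)·(1)·[0, 1, 2] = [-8, 8, -4]. Then w[k] = R[0,0,k] / 4 for each k, giving w = [-8, 8, -4] / 4 = [-2, 2, -1].

w = [-2, 2, -1]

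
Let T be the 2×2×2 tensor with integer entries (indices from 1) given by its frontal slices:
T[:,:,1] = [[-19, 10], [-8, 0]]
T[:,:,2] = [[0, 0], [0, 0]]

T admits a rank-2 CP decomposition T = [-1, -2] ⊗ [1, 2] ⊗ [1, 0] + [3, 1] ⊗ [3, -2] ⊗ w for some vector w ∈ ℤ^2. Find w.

w = [-2, 0]

Subtract the known terms from T to get the rank-1 residual R = [3, 1] ⊗ [3, -2] ⊗ w, so R[i,j,k] = a[i]·b[j]·w[k]. Pick indices with nonzero a[1]·b[1] = (3)·(3) = 9. Only the fibre through (1,1,·) is needed: R[1,1,:] = T[1,1,:] − Σₗ aₗ[1]bₗ[1]cₗ = [-19, 0] − (-1)·(1)·[1, 0] = [-18, 0]. Then w[k] = R[1,1,k] / 9 for each k, giving w = [-18, 0] / 9 = [-2, 0].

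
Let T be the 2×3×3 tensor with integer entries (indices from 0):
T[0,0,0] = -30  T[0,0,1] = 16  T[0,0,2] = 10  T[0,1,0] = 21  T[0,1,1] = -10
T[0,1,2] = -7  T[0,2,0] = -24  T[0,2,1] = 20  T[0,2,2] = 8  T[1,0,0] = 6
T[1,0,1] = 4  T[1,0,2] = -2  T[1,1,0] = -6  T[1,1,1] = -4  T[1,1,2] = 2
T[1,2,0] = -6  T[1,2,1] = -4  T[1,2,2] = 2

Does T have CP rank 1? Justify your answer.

The mode-3 unfolding of T (rows indexed by k, columns by (i,j) = (0,0), (0,1), (0,2), (1,0), (1,1), (1,2)) is [[-30, 21, -24, 6, -6, -6], [16, -10, 20, 4, -4, -4], [10, -7, 8, -2, 2, 2]].
There the 2×2 minor on rows k ∈ {0, 1}, columns (i,j) ∈ {(0,0), (0,1)} is det [[-30, 21], [16, -10]] = -36 ≠ 0, so this unfolding has rank ≥ 2; CP rank is at least every unfolding rank, so rank(T) ≥ 2.
In particular rank(T) ≥ 2 > 1, so T is not rank-1.

No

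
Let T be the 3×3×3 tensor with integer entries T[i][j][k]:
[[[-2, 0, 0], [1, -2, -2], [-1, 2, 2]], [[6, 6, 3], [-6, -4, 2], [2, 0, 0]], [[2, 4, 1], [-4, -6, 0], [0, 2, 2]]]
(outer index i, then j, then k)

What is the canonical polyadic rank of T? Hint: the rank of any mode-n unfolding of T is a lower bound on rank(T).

3

Lower bound: the mode-3 unfolding of T (rows indexed by k, columns by (i,j) = (0,0), (0,1), (0,2), (1,0), (1,1), (1,2), (2,0), (2,1), (2,2)) is [[-2, 1, -1, 6, -6, 2, 2, -4, 0], [0, -2, 2, 6, -4, 0, 4, -6, 2], [0, -2, 2, 3, 2, 0, 1, 0, 2]].
There the 3×3 minor on rows k ∈ {0, 1, 2}, columns (i,j) ∈ {(0,0), (0,1), (1,0)} is det [[-2, 1, 6], [0, -2, 6], [0, -2, 3]] = -12 ≠ 0, so this unfolding has rank ≥ 3; CP rank is at least every unfolding rank, so rank(T) ≥ 3. (Unfolding ranks only ever bound the CP rank from below — rank(T) can be strictly larger than all of them — so the matching upper bound has to come from an explicit 3-term decomposition.)
Upper bound: T is a sum of 3 rank-1 terms, T = [0, 1, 1] ⊗ [1, -2, 0] ⊗ [2, 2, -1] + [1, -2, 0] ⊗ [2, -1, 1] ⊗ [-1, -2, -2] + [2, -2, 1] ⊗ [1, -1, 1] ⊗ [0, 2, 2] (one valid choice — decompositions are not unique — normalised so each a, b is primitive with positive first nonzero entry; check it by expanding all entries), so rank(T) ≤ 3.
These bounds meet, so rank(T) = 3.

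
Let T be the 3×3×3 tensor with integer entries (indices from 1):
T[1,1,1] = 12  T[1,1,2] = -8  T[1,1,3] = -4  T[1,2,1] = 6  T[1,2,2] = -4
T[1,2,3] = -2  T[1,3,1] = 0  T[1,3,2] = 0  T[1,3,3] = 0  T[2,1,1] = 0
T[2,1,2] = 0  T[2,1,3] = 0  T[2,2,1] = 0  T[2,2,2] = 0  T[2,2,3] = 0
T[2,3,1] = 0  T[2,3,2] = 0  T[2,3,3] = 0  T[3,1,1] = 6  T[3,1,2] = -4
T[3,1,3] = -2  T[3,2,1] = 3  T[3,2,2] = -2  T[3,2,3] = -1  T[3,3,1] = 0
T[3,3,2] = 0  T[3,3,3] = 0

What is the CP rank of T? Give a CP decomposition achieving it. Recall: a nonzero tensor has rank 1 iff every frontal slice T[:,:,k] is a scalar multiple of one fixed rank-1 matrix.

rank(T) = 1

Lower bound: T ≠ 0 (e.g. T[1,1,1] = 12), so rank(T) ≥ 1.
Upper bound: the mode-1 fibre T[:,1,1] = [12, 0, 6] gives a = [2, 0, 1] (primitive direction); the mode-2 fibre T[1,:,1] = [12, 6, 0] gives b = [2, 1, 0]; then c[k] = T[1,1,k] / (a[1]·b[1]) = [12, -8, -4] / 4 = [3, -2, -1].
Expanding [2, 0, 1] ⊗ [2, 1, 0] ⊗ [3, -2, -1] reproduces all 27 entries of T, so T = [2, 0, 1] ⊗ [2, 1, 0] ⊗ [3, -2, -1] and rank(T) ≤ 1.
These bounds meet, so rank(T) = 1.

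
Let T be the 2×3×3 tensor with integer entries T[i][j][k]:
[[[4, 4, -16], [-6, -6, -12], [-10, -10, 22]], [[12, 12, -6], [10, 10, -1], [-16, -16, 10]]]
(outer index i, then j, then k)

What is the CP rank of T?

2

Lower bound: the mode-1 unfolding of T (rows indexed by i, columns by (j,k) = (0,0), (0,1), (0,2), (1,0), (1,1), (1,2), (2,0), (2,1), (2,2)) is [[4, 4, -16, -6, -6, -12, -10, -10, 22], [12, 12, -6, 10, 10, -1, -16, -16, 10]].
There the 2×2 minor on rows i ∈ {0, 1}, columns (j,k) ∈ {(0,0), (0,2)} is det [[4, -16], [12, -6]] = 168 ≠ 0, so this unfolding has rank ≥ 2; CP rank is at least every unfolding rank, so rank(T) ≥ 2. (Flattening ranks never certify an upper bound on CP rank; for that we must actually write T with 2 rank-1 terms.)
Upper bound — finding two terms. Write S_k = T[:,:,k] for the frontal slices: S₀ = [[4, -6, -10], [12, 10, -16]], S₁ = [[4, -6, -10], [12, 10, -16]], S₂ = [[-16, -12, 22], [-6, -1, 10]].
If T = a₁ ∘ b₁ ∘ c₁ + a₂ ∘ b₂ ∘ c₂ then each S_k = c₁[k]·a₁b₁ᵀ + c₂[k]·a₂b₂ᵀ. S₀ and S₂ are linearly independent, so a₁b₁ᵀ and a₂b₂ᵀ must span the same plane of matrices: they are the rank-1 matrices of the form x·S₀ + y·S₂.
The 2×2 minor of x·S₀ + y·S₂ on rows {0,1}, columns {0,1} is 112·x² − 56·xy − 56·y² = 56·(x − y)(2·x + y), vanishing at (x:y) = (1:1) and (1:-2).
M₁ = S₀ + S₂ = [[-12, -18, 12], [6, 9, -6]] = (-3)·[2, -1][2, 3, -2]ᵀ and M₂ = S₀ − 2·S₂ = [[36, 18, -54], [24, 12, -36]] = 6·[3, 2][2, 1, -3]ᵀ, so take a₁ = [2, -1], b₁ = [2, 3, -2], a₂ = [3, 2], b₂ = [2, 1, -3].
Each slice is an integer combination of E₁ = a₁b₁ᵀ and E₂ = a₂b₂ᵀ: S₀ = −2·E₁ + 2·E₂, S₁ = −2·E₁ + 2·E₂, S₂ = −E₁ − 2·E₂; reading off coefficients, c₁ = [-2, -2, -1] and c₂ = [2, 2, -2].
Hence T = [2, -1] ∘ [2, 3, -2] ∘ [-2, -2, -1] + [3, 2] ∘ [2, 1, -3] ∘ [2, 2, -2], so rank(T) ≤ 2.
These bounds meet, so rank(T) = 2.
Check entry T[0,2,1] = -10: (2)·(-2)·(-2) + (3)·(-3)·(2) = -10.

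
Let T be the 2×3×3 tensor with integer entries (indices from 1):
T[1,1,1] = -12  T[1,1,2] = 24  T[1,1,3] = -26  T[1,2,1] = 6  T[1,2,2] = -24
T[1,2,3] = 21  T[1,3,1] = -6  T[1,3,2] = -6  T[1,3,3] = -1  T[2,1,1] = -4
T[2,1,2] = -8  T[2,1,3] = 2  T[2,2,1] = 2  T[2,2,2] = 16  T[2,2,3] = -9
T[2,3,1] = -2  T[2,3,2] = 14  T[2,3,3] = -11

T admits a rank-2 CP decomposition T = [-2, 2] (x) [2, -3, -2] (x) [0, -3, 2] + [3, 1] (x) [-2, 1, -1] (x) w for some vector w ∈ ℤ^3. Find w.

Subtract the known terms from T to get the rank-1 residual R = [3, 1] (x) [-2, 1, -1] (x) w, so R[i,j,k] = a[i]·b[j]·w[k]. Pick indices with nonzero a[1]·b[1] = (3)·(-2) = -6. Only the fibre through (1,1,·) is needed: R[1,1,:] = T[1,1,:] − Σₗ aₗ[1]bₗ[1]cₗ = [-12, 24, -26] − (-2)·(2)·[0, -3, 2] = [-12, 12, -18]. Then w[k] = R[1,1,k] / -6 for each k, giving w = [-12, 12, -18] / -6 = [2, -2, 3].

w = [2, -2, 3]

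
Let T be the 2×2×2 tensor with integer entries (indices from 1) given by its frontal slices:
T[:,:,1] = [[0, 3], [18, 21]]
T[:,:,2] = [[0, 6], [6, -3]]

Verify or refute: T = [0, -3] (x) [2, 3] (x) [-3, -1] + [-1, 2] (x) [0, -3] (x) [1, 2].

Yes

Reconstruct entrywise from the claimed factors. For example, T[1,2,1] = 3 and Σₗ aₗ[1]bₗ[2]cₗ[1] = (0)·(3)·(-3) + (-1)·(-3)·(1) = 3; checking all 8 entries, every one matches. The claim holds.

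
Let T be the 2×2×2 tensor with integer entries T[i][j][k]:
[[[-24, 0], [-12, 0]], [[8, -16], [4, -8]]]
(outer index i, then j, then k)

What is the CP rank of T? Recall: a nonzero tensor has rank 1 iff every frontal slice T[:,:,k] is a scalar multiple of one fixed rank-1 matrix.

Lower bound: the mode-3 unfolding of T (rows indexed by k, columns by (i,j) = (0,0), (0,1), (1,0), (1,1)) is [[-24, -12, 8, 4], [0, 0, -16, -8]].
There the 2×2 minor on rows k ∈ {0, 1}, columns (i,j) ∈ {(0,0), (1,0)} is det [[-24, 8], [0, -16]] = 384 ≠ 0, so this unfolding has rank ≥ 2; CP rank is at least every unfolding rank, so rank(T) ≥ 2. (Flattening ranks never certify an upper bound on CP rank; for that we must actually write T with 2 rank-1 terms.)
Upper bound — finding two terms. Every mode-2 slice of T is a multiple of one matrix: T[:,j,:] = b[j]·M with b = [2, 1] and M = [[-12, 0], [4, -8]] (rows indexed by i, columns by k). So it suffices to write M as a sum of two rank-1 matrices.
Splitting M by its rows (i = 0, 1), M = [1, 0][-12, 0]ᵀ + [0, 1][4, -8]ᵀ.
Hence T = [1, 0] ⊗ [2, 1] ⊗ [-12, 0] + [0, 1] ⊗ [2, 1] ⊗ [4, -8], so rank(T) ≤ 2.
These bounds meet, so rank(T) = 2.

2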